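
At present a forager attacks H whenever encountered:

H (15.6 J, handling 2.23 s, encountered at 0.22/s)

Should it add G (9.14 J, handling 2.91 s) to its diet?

Current rate: (0.22×15.6)/(1 + 0.22×2.23) = 2.302 J/s.
Profitability of G: 9.14/2.91 = 3.141 J/s.
3.141 > 2.302, so adding G raises the average — include it.

Yes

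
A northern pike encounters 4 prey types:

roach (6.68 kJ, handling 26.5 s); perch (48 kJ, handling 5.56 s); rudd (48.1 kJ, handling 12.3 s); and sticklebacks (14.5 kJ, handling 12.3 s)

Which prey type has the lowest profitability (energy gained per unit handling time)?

Profitability E/h (kJ/s): roach = 6.68/26.5 = 0.252, perch = 48/5.56 = 8.63, rudd = 48.1/12.3 = 3.91, sticklebacks = 14.5/12.3 = 1.18.
Ranked: perch > rudd > sticklebacks > roach.

roach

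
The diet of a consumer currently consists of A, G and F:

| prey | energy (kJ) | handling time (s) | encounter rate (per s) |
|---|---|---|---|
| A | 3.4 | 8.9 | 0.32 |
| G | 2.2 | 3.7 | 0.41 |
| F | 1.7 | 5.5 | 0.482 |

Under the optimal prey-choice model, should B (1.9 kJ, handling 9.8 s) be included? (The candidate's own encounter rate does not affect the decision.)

On A, G and F alone, R = ΣλE/(1+Σλh) = 2.809/8.016 = 0.3505 kJ/s.
Profitability of B: 1.9/9.8 = 0.1939 kJ/s.
0.1939 < 0.3505, so adding B would lower the average — exclude it.

No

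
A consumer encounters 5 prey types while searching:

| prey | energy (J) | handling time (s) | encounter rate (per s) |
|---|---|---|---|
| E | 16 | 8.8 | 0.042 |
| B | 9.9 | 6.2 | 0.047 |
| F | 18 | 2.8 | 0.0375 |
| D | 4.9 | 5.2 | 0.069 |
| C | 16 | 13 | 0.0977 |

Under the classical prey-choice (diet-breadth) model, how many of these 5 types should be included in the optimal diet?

4

Rank by E/h (J/s): F 6.43, E 1.82, B 1.6, C 1.23, D 0.942. Include each in turn until the next type's E/h falls below the running intake rate.
Rate on top 1: 0.6109. E: 1.82 > 0.6109 → include.
Rate on top 2: 0.9135. B: 1.6 > 0.9135 → include.
Rate on top 3: 1.026. C: 1.23 > 1.026 → include.
Rate on top 4: 1.112. D: 0.942 < 1.112 → exclude; stop.
Optimal diet: F, E, B, C — 4 of 5 types.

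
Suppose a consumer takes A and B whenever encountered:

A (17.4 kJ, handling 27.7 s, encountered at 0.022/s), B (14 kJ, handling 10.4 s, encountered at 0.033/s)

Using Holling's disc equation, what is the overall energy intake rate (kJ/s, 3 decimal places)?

R = (0.022×17.4 + 0.033×14) / (1 + 0.022×27.7 + 0.033×10.4) = 0.8448/1.953 = 0.4327 kJ/s.

0.433 kJ/s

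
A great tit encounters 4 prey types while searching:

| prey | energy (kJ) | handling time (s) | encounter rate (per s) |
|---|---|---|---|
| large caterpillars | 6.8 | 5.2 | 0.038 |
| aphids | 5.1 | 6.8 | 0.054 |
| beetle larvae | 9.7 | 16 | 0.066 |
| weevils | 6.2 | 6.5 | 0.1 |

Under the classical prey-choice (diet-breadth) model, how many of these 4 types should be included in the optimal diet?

E/h in descending order: large caterpillars 1.31, weevils 0.954, aphids 0.75, beetle larvae 0.606 kJ/s. The optimal diet is the largest prefix of this list for which every included type satisfies E_i/h_i > R on the types above it.
Rate on top 1: 0.2158. weevils: 0.954 > 0.2158 → include.
Rate on top 2: 0.4754. aphids: 0.75 > 0.4754 → include.
Rate on top 3: 0.5209. beetle larvae: 0.606 > 0.5209 → include.
Optimal diet: large caterpillars, weevils, aphids, beetle larvae — 4 of 4 types.

4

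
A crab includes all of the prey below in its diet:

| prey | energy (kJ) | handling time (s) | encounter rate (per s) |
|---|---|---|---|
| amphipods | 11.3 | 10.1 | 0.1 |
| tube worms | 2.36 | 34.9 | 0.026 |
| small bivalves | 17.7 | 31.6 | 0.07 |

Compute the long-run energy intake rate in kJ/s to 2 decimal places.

0.47 kJ/s

R = Σλ_iE_i / (1 + Σλ_ih_i)
Numerator: 0.1×11.3 + 0.026×2.36 + 0.07×17.7 = 2.43
Denominator: 1 + 0.1×10.1 + 0.026×34.9 + 0.07×31.6 = 5.129
R = 2.43/5.129 = 0.4738 kJ/s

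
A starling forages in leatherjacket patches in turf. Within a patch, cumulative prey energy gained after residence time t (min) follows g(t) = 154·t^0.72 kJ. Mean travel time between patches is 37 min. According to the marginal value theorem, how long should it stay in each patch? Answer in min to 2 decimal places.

Maximise g(t)/(T+t): set derivative to zero → g'(t)(T+t) = g(t).
g'(t) = 0.72·154·t^-0.28. Setting 0.72·154·t^-0.28 = 154·t^0.72/(37+t) gives 0.72(37+t) = t, so 0.28·t = 0.72×37.
t* = 0.72×37/0.28 = 95.14 min.

95.14 min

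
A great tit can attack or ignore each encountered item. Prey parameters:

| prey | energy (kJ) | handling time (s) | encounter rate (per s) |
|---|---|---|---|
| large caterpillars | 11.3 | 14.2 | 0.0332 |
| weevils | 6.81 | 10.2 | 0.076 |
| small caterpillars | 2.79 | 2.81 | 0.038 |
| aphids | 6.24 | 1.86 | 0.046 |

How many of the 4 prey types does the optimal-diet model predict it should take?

E/h in descending order: aphids 3.35, small caterpillars 0.993, large caterpillars 0.796, weevils 0.668 kJ/s. The optimal diet is the largest prefix of this list for which every included type satisfies E_i/h_i > R on the types above it.
Rate on top 1: 0.2644. small caterpillars: 0.993 > 0.2644 → include.
Rate on top 2: 0.3297. large caterpillars: 0.796 > 0.3297 → include.
Rate on top 3: 0.4617. weevils: 0.668 > 0.4617 → include.
Optimal diet: aphids, small caterpillars, large caterpillars, weevils — 4 of 4 types.

4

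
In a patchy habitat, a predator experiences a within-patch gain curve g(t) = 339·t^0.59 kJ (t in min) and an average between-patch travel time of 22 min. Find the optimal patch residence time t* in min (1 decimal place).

By the marginal value theorem, leave when the instantaneous gain rate g'(t) equals the habitat-wide average g(t)/(T + t).
g'(t) = 0.59·339·t^-0.41. Setting 0.59·339·t^-0.41 = 339·t^0.59/(22+t) gives 0.59(22+t) = t, so 0.41·t = 0.59×22.
t* = 0.59×22/0.41 = 31.66 min.

31.7 min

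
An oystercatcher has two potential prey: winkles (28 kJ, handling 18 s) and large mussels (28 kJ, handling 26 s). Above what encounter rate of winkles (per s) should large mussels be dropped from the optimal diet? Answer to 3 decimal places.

Drop large mussels once their profitability E₂/h₂ falls below the rate achievable on winkles alone: E₂/h₂ = λE₁/(1 + λh₁).
Solve for λ: λE₁h₂ = E₂(1 + λh₁) → λ(E₁h₂ − E₂h₁) = E₂ → λ = E₂/(E₁h₂ − E₂h₁).
λ = 28/(28×26 − 28×18) = 28/224 = 0.125 per s.

0.125 per s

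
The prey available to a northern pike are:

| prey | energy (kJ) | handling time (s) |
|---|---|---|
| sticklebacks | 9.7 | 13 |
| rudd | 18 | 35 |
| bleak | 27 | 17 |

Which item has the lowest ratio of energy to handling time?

rudd

In descending order of E/h:
bleak: 27/17 = 1.59 kJ/s
sticklebacks: 9.7/13 = 0.746 kJ/s
rudd: 18/35 = 0.514 kJ/s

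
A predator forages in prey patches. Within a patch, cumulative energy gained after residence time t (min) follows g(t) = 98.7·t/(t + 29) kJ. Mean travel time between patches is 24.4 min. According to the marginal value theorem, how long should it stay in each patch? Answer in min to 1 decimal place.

26.6 min

By the marginal value theorem, leave when the instantaneous gain rate g'(t) equals the habitat-wide average g(t)/(T + t).
g'(t) = 98.7·29/(t + 29)². Setting 98.7·29/(t+29)² = 98.7t/[(t+29)(24.4+t)] gives 29(24.4+t) = t(t+29), so t² = 29×24.4 = 707.6.
t* = √707.6 = 26.6 min.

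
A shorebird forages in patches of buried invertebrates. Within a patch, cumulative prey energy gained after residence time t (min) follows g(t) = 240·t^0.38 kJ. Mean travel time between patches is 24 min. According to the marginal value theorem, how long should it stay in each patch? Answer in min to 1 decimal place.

14.7 min

Maximise g(t)/(T+t): set derivative to zero → g'(t)(T+t) = g(t).
g'(t) = 0.38·240·t^-0.62. Setting 0.38·240·t^-0.62 = 240·t^0.38/(24+t) gives 0.38(24+t) = t, so 0.62·t = 0.38×24.
t* = 0.38×24/0.62 = 14.71 min.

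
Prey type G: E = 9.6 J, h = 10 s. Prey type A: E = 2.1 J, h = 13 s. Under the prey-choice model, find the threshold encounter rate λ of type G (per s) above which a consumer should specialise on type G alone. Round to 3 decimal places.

0.020 per s

Drop type A once their profitability E₂/h₂ falls below the rate achievable on type G alone: E₂/h₂ = λE₁/(1 + λh₁).
Solve for λ: λE₁h₂ = E₂(1 + λh₁) → λ(E₁h₂ − E₂h₁) = E₂ → λ = E₂/(E₁h₂ − E₂h₁).
λ = 2.1/(9.6×13 − 2.1×10) = 2.1/103.8 = 0.02023 per s.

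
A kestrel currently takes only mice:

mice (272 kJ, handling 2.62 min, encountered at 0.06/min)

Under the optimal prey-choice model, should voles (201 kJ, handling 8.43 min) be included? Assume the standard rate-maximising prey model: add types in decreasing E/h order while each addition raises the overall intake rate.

Yes

Intake rate on the current diet: R = (0.06×272) / (1 + 0.06×2.62) = 16.32/1.157 = 14.1 kJ/min.
voles: E/h = 201/8.43 = 23.84 kJ/min.
23.84 > 14.1, so adding voles raises the average — include it.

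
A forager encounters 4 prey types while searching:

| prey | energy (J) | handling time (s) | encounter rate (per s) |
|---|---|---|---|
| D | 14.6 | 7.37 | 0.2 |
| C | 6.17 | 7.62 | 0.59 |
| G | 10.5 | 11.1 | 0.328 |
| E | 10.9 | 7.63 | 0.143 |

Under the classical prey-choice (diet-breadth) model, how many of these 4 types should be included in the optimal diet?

2

E/h in descending order: D 1.98, E 1.43, G 0.946, C 0.81 J/s. The optimal diet is the largest prefix of this list for which every included type satisfies E_i/h_i > R on the types above it.
Rate on top 1: 1.18. E: 1.43 > 1.18 → include.
Rate on top 2: 1.256. G: 0.946 < 1.256 → exclude; stop.
Optimal diet: D, E — 2 of 4 types.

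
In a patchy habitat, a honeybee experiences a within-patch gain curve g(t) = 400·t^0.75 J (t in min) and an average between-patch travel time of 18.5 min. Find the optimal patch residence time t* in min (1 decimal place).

55.5 min

By the marginal value theorem, leave when the instantaneous gain rate g'(t) equals the habitat-wide average g(t)/(T + t).
g'(t) = 0.75·400·t^-0.25. Setting 0.75·400·t^-0.25 = 400·t^0.75/(18.5+t) gives 0.75(18.5+t) = t, so 0.25·t = 0.75×18.5.
t* = 0.75×18.5/0.25 = 55.5 min.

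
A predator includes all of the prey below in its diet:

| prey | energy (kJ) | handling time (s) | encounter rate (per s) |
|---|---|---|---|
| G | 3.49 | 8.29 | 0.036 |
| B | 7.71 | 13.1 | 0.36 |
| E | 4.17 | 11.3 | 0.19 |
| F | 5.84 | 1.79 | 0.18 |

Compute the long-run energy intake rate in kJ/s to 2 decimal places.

0.56 kJ/s

Energy encountered per unit search time: 0.036×3.49 + 0.36×7.71 + 0.19×4.17 + 0.18×5.84 = 4.745 kJ/s.
Handling time per unit search time: 0.036×8.29 + 0.36×13.1 + 0.19×11.3 + 0.18×1.79 = 7.484.
Rate = 4.745/(1 + 7.484) = 0.5593 kJ/s.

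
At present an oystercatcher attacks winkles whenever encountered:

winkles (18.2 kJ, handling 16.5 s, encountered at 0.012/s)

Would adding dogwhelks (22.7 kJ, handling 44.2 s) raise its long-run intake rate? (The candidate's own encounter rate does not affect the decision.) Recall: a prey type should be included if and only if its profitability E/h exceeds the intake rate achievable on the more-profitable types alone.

On winkles alone, R = ΣλE/(1+Σλh) = 0.2184/1.198 = 0.1823 kJ/s.
Profitability of dogwhelks: 22.7/44.2 = 0.5136 kJ/s.
0.5136 > 0.1823, so adding dogwhelks raises the average — include it.

Yes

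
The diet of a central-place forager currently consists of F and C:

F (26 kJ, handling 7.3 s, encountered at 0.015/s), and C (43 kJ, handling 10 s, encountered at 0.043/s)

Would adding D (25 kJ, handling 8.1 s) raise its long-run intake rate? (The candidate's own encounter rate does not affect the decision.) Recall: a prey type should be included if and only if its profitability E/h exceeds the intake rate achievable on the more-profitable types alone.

Current rate: (0.015×26 + 0.043×43)/(1 + 0.015×7.3 + 0.043×10) = 1.454 kJ/s.
D: E/h = 25/8.1 = 3.086 kJ/s.
3.086 > 1.454, so adding D raises the average — include it.

Yes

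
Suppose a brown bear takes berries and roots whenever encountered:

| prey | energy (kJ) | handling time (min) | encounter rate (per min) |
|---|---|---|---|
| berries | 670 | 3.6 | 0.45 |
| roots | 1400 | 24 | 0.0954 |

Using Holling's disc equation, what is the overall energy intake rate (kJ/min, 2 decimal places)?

88.61 kJ/min

R = (0.45×670 + 0.0954×1400) / (1 + 0.45×3.6 + 0.0954×24) = 435.1/4.91 = 88.61 kJ/min.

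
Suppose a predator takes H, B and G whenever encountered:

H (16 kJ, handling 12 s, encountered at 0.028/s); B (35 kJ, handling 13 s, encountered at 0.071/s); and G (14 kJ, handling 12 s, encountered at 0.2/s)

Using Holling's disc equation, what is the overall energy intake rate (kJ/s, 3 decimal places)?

1.231 kJ/s

Energy encountered per unit search time: 0.028×16 + 0.071×35 + 0.2×14 = 5.733 kJ/s.
Handling time per unit search time: 0.028×12 + 0.071×13 + 0.2×12 = 3.659.
Rate = 5.733/(1 + 3.659) = 1.231 kJ/s.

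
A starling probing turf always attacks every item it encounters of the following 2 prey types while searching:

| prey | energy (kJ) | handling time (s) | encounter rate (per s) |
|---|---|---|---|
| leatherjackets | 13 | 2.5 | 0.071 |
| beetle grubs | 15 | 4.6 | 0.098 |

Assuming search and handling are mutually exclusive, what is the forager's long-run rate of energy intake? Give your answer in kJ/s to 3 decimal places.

1.470 kJ/s

R = (0.071×13 + 0.098×15) / (1 + 0.071×2.5 + 0.098×4.6) = 2.393/1.628 = 1.47 kJ/s.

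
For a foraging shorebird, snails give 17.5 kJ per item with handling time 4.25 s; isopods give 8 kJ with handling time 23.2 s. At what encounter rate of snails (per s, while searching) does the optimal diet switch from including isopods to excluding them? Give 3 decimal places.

0.022 per s

Drop isopods once their profitability E₂/h₂ falls below the rate achievable on snails alone: E₂/h₂ = λE₁/(1 + λh₁).
Solve for λ: λE₁h₂ = E₂(1 + λh₁) → λ(E₁h₂ − E₂h₁) = E₂ → λ = E₂/(E₁h₂ − E₂h₁).
λ = 8/(17.5×23.2 − 8×4.25) = 8/372 = 0.02151 per s.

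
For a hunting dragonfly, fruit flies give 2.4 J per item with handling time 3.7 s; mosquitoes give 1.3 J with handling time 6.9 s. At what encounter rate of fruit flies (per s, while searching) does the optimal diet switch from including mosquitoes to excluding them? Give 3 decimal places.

At the threshold, the rate on fruit flies alone equals the profitability of mosquitoes: λ·2.4/(1 + λ·3.7) = 1.3/6.9 = 0.1884.
Rearranging, λ(2.4 − 0.1884×3.7) = 0.1884, so λ = 0.1884/1.703 = 0.1106 per s.

0.111 per s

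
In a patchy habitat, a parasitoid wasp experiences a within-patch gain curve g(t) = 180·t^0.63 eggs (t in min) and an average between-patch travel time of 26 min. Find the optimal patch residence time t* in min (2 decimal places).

Maximise g(t)/(T+t): set derivative to zero → g'(t)(T+t) = g(t).
g'(t) = 0.63·180·t^-0.37. Setting 0.63·180·t^-0.37 = 180·t^0.63/(26+t) gives 0.63(26+t) = t, so 0.37·t = 0.63×26.
t* = 0.63×26/0.37 = 44.27 min.

44.27 min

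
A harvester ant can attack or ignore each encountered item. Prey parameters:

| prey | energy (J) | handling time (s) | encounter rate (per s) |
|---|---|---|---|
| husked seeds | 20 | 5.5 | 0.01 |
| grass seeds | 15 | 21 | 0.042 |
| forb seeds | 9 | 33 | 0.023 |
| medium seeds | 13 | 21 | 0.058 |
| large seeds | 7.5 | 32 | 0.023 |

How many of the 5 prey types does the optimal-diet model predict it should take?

E/h in descending order: husked seeds 3.64, grass seeds 0.714, medium seeds 0.619, forb seeds 0.273, large seeds 0.234 J/s. The optimal diet is the largest prefix of this list for which every included type satisfies E_i/h_i > R on the types above it.
Rate on top 1: 0.1896. grass seeds: 0.714 > 0.1896 → include.
Rate on top 2: 0.4285. medium seeds: 0.619 > 0.4285 → include.
Rate on top 3: 0.5021. forb seeds: 0.273 < 0.5021 → exclude; stop.
Optimal diet: husked seeds, grass seeds, medium seeds — 3 of 5 types.

3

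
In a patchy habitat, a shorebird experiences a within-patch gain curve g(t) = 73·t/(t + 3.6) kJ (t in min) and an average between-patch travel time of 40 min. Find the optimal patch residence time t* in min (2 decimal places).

Optimal t* satisfies g'(t*) = g(t*)/(T + t*).
g'(t) = 73·3.6/(t + 3.6)². Setting 73·3.6/(t+3.6)² = 73t/[(t+3.6)(40+t)] gives 3.6(40+t) = t(t+3.6), so t² = 3.6×40 = 144.
t* = √144 = 12 min.

12.00 min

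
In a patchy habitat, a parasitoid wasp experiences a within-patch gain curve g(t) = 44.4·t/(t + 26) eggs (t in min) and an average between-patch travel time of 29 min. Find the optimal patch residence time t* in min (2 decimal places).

27.46 min

By the marginal value theorem, leave when the instantaneous gain rate g'(t) equals the habitat-wide average g(t)/(T + t).
g'(t) = 44.4·26/(t + 26)². Setting 44.4·26/(t+26)² = 44.4t/[(t+26)(29+t)] gives 26(29+t) = t(t+26), so t² = 26×29 = 754.
t* = √754 = 27.46 min.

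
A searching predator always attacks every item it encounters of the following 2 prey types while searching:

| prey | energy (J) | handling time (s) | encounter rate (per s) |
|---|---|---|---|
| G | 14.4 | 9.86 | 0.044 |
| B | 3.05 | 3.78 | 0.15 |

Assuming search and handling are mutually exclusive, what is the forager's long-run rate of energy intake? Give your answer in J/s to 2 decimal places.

R = (0.044×14.4 + 0.15×3.05) / (1 + 0.044×9.86 + 0.15×3.78) = 1.091/2.001 = 0.5453 J/s.

0.55 J/s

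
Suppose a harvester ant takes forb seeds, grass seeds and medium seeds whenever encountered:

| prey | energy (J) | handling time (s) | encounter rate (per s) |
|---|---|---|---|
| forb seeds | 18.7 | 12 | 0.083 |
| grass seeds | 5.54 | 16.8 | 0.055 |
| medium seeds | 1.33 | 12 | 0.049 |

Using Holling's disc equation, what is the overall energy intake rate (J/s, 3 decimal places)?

Energy encountered per unit search time: 0.083×18.7 + 0.055×5.54 + 0.049×1.33 = 1.922 J/s.
Handling time per unit search time: 0.083×12 + 0.055×16.8 + 0.049×12 = 2.508.
Rate = 1.922/(1 + 2.508) = 0.5479 J/s.

0.548 J/s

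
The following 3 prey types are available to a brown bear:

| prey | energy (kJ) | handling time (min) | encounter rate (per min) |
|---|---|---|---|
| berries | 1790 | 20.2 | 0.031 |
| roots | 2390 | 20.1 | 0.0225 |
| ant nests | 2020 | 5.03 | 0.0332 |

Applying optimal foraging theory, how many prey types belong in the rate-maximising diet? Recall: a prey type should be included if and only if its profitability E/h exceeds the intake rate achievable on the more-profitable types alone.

Rank by E/h (kJ/min): ant nests 402, roots 119, berries 88.6. Include each in turn until the next type's E/h falls below the running intake rate.
Rate on top 1: 57.47. roots: 119 > 57.47 → include.
Rate on top 2: 74.63. berries: 88.6 > 74.63 → include.
Optimal diet: ant nests, roots, berries — 3 of 3 types.

3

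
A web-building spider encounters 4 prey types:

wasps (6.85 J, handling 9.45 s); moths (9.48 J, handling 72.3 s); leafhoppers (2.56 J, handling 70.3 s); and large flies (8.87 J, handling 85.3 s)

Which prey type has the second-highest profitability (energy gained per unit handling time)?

In descending order of E/h:
wasps: 6.85/9.45 = 0.725 J/s
moths: 9.48/72.3 = 0.131 J/s
large flies: 8.87/85.3 = 0.104 J/s
leafhoppers: 2.56/70.3 = 0.0364 J/s

moths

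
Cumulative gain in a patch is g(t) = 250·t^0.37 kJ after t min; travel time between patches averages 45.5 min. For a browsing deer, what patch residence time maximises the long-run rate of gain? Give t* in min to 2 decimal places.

Maximise g(t)/(T+t): set derivative to zero → g'(t)(T+t) = g(t).
g'(t) = 0.37·250·t^-0.63. Setting 0.37·250·t^-0.63 = 250·t^0.37/(45.5+t) gives 0.37(45.5+t) = t, so 0.63·t = 0.37×45.5.
t* = 0.37×45.5/0.63 = 26.72 min.

26.72 min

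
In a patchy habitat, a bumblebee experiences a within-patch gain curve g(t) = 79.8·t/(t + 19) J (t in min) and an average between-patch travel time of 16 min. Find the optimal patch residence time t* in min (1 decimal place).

Optimal t* satisfies g'(t*) = g(t*)/(T + t*).
g'(t) = 79.8·19/(t + 19)². Setting 79.8·19/(t+19)² = 79.8t/[(t+19)(16+t)] gives 19(16+t) = t(t+19), so t² = 19×16 = 304.
t* = √304 = 17.44 min.

17.4 min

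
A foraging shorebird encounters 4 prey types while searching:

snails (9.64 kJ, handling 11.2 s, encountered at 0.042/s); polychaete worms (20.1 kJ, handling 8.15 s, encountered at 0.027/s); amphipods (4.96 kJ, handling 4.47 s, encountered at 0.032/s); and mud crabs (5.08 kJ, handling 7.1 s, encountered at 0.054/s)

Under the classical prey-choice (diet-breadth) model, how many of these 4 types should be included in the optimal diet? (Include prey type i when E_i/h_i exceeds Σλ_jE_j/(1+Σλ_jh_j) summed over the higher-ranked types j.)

Rank by E/h (kJ/s): polychaete worms 2.47, amphipods 1.11, snails 0.861, mud crabs 0.715. Include each in turn until the next type's E/h falls below the running intake rate.
Rate on top 1: 0.4448. amphipods: 1.11 > 0.4448 → include.
Rate on top 2: 0.5146. snails: 0.861 > 0.5146 → include.
Rate on top 3: 0.6034. mud crabs: 0.715 > 0.6034 → include.
Optimal diet: polychaete worms, amphipods, snails, mud crabs — 4 of 4 types.

4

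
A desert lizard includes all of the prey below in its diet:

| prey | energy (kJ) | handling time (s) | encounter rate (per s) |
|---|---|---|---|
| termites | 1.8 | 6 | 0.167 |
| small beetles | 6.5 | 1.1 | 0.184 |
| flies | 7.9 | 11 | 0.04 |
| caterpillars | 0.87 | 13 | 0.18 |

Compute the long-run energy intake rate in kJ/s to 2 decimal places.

R = Σλ_iE_i / (1 + Σλ_ih_i)
Numerator: 0.167×1.8 + 0.184×6.5 + 0.04×7.9 + 0.18×0.87 = 1.969
Denominator: 1 + 0.167×6 + 0.184×1.1 + 0.04×11 + 0.18×13 = 4.984
R = 1.969/4.984 = 0.3951 kJ/s

0.40 kJ/s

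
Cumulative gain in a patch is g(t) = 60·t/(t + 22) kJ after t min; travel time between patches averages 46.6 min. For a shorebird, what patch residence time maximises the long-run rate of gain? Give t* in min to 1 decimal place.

Optimal t* satisfies g'(t*) = g(t*)/(T + t*).
g'(t) = 60·22/(t + 22)². Setting 60·22/(t+22)² = 60t/[(t+22)(46.6+t)] gives 22(46.6+t) = t(t+22), so t² = 22×46.6 = 1025.
t* = √1025 = 32.02 min.

32.0 min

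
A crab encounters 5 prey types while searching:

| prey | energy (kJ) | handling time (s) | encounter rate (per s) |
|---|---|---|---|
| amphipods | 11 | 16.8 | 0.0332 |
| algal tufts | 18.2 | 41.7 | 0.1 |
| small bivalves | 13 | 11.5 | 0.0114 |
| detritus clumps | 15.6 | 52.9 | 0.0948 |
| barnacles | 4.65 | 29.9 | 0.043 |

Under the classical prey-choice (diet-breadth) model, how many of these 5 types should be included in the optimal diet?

E/h in descending order: small bivalves 1.13, amphipods 0.655, algal tufts 0.436, detritus clumps 0.295, barnacles 0.156 kJ/s. The optimal diet is the largest prefix of this list for which every included type satisfies E_i/h_i > R on the types above it.
Rate on top 1: 0.131. amphipods: 0.655 > 0.131 → include.
Rate on top 2: 0.304. algal tufts: 0.436 > 0.304 → include.
Rate on top 3: 0.3983. detritus clumps: 0.295 < 0.3983 → exclude; stop.
Optimal diet: small bivalves, amphipods, algal tufts — 3 of 5 types.

3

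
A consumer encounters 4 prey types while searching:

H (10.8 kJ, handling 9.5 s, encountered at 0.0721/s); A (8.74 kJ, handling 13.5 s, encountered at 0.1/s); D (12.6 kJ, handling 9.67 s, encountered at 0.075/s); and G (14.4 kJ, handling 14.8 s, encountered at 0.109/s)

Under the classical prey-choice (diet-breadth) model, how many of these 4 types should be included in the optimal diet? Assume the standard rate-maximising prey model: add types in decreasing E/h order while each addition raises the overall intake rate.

3

Rank by E/h (kJ/s): D 1.3, H 1.14, G 0.973, A 0.647. Include each in turn until the next type's E/h falls below the running intake rate.
Rate on top 1: 0.5477. H: 1.14 > 0.5477 → include.
Rate on top 2: 0.7152. G: 0.973 > 0.7152 → include.
Rate on top 3: 0.8185. A: 0.647 < 0.8185 → exclude; stop.
Optimal diet: D, H, G — 3 of 4 types.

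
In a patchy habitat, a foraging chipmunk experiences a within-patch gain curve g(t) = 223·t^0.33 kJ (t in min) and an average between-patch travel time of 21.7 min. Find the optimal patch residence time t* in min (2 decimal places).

10.69 min

By the marginal value theorem, leave when the instantaneous gain rate g'(t) equals the habitat-wide average g(t)/(T + t).
g'(t) = 0.33·223·t^-0.67. Setting 0.33·223·t^-0.67 = 223·t^0.33/(21.7+t) gives 0.33(21.7+t) = t, so 0.67·t = 0.33×21.7.
t* = 0.33×21.7/0.67 = 10.69 min.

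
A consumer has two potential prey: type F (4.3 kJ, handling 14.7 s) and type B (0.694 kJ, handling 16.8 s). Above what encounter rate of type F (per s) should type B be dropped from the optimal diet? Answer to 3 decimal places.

The zero-one rule: include type B iff E₂/h₂ > λE₁/(1+λh₁). Equality gives the switch point.
λE₁h₂ = E₂ + λE₂h₁ ⇒ λ = E₂/(E₁h₂ − E₂h₁) = 0.694/(72.24 − 10.2) = 0.01119 per s.

0.011 per s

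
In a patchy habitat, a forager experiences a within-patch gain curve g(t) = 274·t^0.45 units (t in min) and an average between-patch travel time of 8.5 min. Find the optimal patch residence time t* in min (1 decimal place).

Maximise g(t)/(T+t): set derivative to zero → g'(t)(T+t) = g(t).
g'(t) = 0.45·274·t^-0.55. Setting 0.45·274·t^-0.55 = 274·t^0.45/(8.5+t) gives 0.45(8.5+t) = t, so 0.55·t = 0.45×8.5.
t* = 0.45×8.5/0.55 = 6.955 min.

7.0 min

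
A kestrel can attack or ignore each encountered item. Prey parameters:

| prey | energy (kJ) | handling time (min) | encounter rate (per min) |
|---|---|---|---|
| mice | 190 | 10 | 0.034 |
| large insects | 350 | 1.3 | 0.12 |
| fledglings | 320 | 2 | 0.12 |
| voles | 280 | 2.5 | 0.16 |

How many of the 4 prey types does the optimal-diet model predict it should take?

3

Rank by E/h (kJ/min): large insects 269, fledglings 160, voles 112, mice 19. Include each in turn until the next type's E/h falls below the running intake rate.
Rate on top 1: 36.33. fledglings: 160 > 36.33 → include.
Rate on top 2: 57.59. voles: 112 > 57.59 → include.
Rate on top 3: 69.71. mice: 19 < 69.71 → exclude; stop.
Optimal diet: large insects, fledglings, voles — 3 of 4 types.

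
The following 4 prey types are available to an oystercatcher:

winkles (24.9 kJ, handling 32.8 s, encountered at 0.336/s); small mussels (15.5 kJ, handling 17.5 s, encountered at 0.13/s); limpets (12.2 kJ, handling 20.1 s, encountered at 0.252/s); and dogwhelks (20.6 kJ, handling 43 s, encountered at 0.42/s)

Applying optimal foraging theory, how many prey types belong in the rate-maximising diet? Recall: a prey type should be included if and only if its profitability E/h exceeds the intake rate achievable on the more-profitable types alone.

2

E/h in descending order: small mussels 0.886, winkles 0.759, limpets 0.607, dogwhelks 0.479 kJ/s. The optimal diet is the largest prefix of this list for which every included type satisfies E_i/h_i > R on the types above it.
Rate on top 1: 0.6153. winkles: 0.759 > 0.6153 → include.
Rate on top 2: 0.7262. limpets: 0.607 < 0.7262 → exclude; stop.
Optimal diet: small mussels, winkles — 2 of 4 types.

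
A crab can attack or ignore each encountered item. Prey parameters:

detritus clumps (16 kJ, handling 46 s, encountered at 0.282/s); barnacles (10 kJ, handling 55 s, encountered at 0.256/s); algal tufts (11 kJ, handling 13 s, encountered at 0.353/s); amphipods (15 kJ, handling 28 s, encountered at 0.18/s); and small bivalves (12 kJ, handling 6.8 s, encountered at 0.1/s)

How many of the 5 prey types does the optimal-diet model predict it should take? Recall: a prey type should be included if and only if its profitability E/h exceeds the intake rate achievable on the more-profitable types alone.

2

Profitabilities (E/h, kJ/s): small bivalves 1.76, algal tufts 0.846, amphipods 0.536, detritus clumps 0.348, barnacles 0.182. Add prey in this order while the next type's profitability exceeds the intake rate on those already taken.
Rate on top 1: 0.7143. algal tufts: 0.846 > 0.7143 → include.
Rate on top 2: 0.8108. amphipods: 0.536 < 0.8108 → exclude; stop.
Optimal diet: small bivalves, algal tufts — 2 of 5 types.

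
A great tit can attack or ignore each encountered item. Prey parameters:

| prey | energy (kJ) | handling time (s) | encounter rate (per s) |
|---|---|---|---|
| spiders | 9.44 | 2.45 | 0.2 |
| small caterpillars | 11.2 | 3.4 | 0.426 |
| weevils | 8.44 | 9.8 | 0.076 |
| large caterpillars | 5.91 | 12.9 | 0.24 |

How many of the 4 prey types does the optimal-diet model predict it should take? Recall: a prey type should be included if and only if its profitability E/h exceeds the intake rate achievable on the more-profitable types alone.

2

Rank by E/h (kJ/s): spiders 3.85, small caterpillars 3.29, weevils 0.861, large caterpillars 0.458. Include each in turn until the next type's E/h falls below the running intake rate.
Rate on top 1: 1.267. small caterpillars: 3.29 > 1.267 → include.
Rate on top 2: 2.266. weevils: 0.861 < 2.266 → exclude; stop.
Optimal diet: spiders, small caterpillars — 2 of 4 types.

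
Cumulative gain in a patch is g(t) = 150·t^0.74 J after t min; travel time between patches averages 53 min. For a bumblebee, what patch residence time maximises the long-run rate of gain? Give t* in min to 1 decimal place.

150.8 min

Maximise g(t)/(T+t): set derivative to zero → g'(t)(T+t) = g(t).
g'(t) = 0.74·150·t^-0.26. Setting 0.74·150·t^-0.26 = 150·t^0.74/(53+t) gives 0.74(53+t) = t, so 0.26·t = 0.74×53.
t* = 0.74×53/0.26 = 150.8 min.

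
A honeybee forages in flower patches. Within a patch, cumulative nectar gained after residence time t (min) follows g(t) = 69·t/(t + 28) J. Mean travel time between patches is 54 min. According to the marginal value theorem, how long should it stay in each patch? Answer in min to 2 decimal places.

38.88 min

Maximise g(t)/(T+t): set derivative to zero → g'(t)(T+t) = g(t).
g'(t) = 69·28/(t + 28)². Setting 69·28/(t+28)² = 69t/[(t+28)(54+t)] gives 28(54+t) = t(t+28), so t² = 28×54 = 1512.
t* = √1512 = 38.88 min.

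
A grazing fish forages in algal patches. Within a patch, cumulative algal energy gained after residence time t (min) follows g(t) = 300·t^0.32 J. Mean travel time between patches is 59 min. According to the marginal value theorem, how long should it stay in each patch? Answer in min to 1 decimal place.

Optimal t* satisfies g'(t*) = g(t*)/(T + t*).
g'(t) = 0.32·300·t^-0.68. Setting 0.32·300·t^-0.68 = 300·t^0.32/(59+t) gives 0.32(59+t) = t, so 0.68·t = 0.32×59.
t* = 0.32×59/0.68 = 27.76 min.

27.8 min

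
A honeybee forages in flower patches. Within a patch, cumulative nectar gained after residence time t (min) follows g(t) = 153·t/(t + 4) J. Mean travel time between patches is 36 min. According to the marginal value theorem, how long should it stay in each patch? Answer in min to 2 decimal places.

Optimal t* satisfies g'(t*) = g(t*)/(T + t*).
g'(t) = 153·4/(t + 4)². Setting 153·4/(t+4)² = 153t/[(t+4)(36+t)] gives 4(36+t) = t(t+4), so t² = 4×36 = 144.
t* = √144 = 12 min.

12.00 min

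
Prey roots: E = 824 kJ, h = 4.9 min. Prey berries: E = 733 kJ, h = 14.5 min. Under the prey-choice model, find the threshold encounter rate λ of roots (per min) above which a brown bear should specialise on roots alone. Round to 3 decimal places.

0.088 per min

At the threshold, the rate on roots alone equals the profitability of berries: λ·824/(1 + λ·4.9) = 733/14.5 = 50.55.
Rearranging, λ(824 − 50.55×4.9) = 50.55, so λ = 50.55/576.3 = 0.08772 per min.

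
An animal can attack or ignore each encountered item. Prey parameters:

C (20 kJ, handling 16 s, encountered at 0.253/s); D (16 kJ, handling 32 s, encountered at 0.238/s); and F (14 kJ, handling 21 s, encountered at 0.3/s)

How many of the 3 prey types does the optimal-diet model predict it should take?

1

Profitabilities (E/h, kJ/s): C 1.25, F 0.667, D 0.5. Add prey in this order while the next type's profitability exceeds the intake rate on those already taken.
Rate on top 1: 1.002. F: 0.667 < 1.002 → exclude; stop.
Optimal diet: C — 1 of 3 types.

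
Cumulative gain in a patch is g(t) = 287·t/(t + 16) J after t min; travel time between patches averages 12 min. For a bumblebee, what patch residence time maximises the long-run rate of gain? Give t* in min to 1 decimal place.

Optimal t* satisfies g'(t*) = g(t*)/(T + t*).
g'(t) = 287·16/(t + 16)². Setting 287·16/(t+16)² = 287t/[(t+16)(12+t)] gives 16(12+t) = t(t+16), so t² = 16×12 = 192.
t* = √192 = 13.86 min.

13.9 min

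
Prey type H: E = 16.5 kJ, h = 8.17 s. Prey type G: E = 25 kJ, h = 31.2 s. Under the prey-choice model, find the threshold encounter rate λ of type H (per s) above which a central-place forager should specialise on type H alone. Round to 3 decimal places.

The zero-one rule: include type G iff E₂/h₂ > λE₁/(1+λh₁). Equality gives the switch point.
λE₁h₂ = E₂ + λE₂h₁ ⇒ λ = E₂/(E₁h₂ − E₂h₁) = 25/(514.8 − 204.2) = 0.0805 per s.

0.081 per s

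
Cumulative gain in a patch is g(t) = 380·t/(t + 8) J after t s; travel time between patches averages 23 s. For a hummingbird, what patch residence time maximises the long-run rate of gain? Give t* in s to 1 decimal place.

Optimal t* satisfies g'(t*) = g(t*)/(T + t*).
g'(t) = 380·8/(t + 8)². Setting 380·8/(t+8)² = 380t/[(t+8)(23+t)] gives 8(23+t) = t(t+8), so t² = 8×23 = 184.
t* = √184 = 13.56 s.

13.6 s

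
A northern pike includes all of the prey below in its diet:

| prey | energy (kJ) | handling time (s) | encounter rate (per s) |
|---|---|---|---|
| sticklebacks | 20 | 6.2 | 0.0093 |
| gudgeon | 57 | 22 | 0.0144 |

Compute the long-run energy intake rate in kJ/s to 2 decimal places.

0.73 kJ/s

R = (0.0093×20 + 0.0144×57) / (1 + 0.0093×6.2 + 0.0144×22) = 1.007/1.374 = 0.7325 kJ/s.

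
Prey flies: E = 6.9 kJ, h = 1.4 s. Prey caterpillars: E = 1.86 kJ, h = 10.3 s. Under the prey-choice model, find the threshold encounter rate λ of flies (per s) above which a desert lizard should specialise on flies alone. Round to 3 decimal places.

0.027 per s

Drop caterpillars once their profitability E₂/h₂ falls below the rate achievable on flies alone: E₂/h₂ = λE₁/(1 + λh₁).
Solve for λ: λE₁h₂ = E₂(1 + λh₁) → λ(E₁h₂ − E₂h₁) = E₂ → λ = E₂/(E₁h₂ − E₂h₁).
λ = 1.86/(6.9×10.3 − 1.86×1.4) = 1.86/68.47 = 0.02717 per s.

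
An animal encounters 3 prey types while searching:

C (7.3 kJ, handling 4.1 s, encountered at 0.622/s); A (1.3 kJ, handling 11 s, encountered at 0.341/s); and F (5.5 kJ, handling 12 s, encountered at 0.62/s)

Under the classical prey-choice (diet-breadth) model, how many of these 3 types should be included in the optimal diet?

1

Rank by E/h (kJ/s): C 1.78, F 0.458, A 0.118. Include each in turn until the next type's E/h falls below the running intake rate.
Rate on top 1: 1.279. F: 0.458 < 1.279 → exclude; stop.
Optimal diet: C — 1 of 3 types.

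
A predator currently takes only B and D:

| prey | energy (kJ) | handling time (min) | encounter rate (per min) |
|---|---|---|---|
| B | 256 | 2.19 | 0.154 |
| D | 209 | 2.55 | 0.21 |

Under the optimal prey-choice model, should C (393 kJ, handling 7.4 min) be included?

Yes

Current rate: (0.154×256 + 0.21×209)/(1 + 0.154×2.19 + 0.21×2.55) = 44.49 kJ/min.
Profitability of C: 393/7.4 = 53.11 kJ/min.
Since 53.11 > R, including C increases the long-run rate.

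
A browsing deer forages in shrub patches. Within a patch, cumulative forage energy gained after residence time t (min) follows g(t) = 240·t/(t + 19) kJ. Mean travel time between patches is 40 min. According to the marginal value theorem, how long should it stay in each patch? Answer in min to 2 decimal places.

27.57 min

Maximise g(t)/(T+t): set derivative to zero → g'(t)(T+t) = g(t).
g'(t) = 240·19/(t + 19)². Setting 240·19/(t+19)² = 240t/[(t+19)(40+t)] gives 19(40+t) = t(t+19), so t² = 19×40 = 760.
t* = √760 = 27.57 min.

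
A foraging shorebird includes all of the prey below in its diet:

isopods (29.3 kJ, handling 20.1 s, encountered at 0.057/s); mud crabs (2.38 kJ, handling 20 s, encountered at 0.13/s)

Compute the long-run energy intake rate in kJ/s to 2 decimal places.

R = Σλ_iE_i / (1 + Σλ_ih_i)
Numerator: 0.057×29.3 + 0.13×2.38 = 1.98
Denominator: 1 + 0.057×20.1 + 0.13×20 = 4.746
R = 1.98/4.746 = 0.4171 kJ/s

0.42 kJ/s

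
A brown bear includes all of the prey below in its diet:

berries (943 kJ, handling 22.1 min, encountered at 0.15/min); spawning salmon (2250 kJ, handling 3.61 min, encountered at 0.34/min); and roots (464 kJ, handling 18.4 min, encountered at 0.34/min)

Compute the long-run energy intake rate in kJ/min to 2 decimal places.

R = Σλ_iE_i / (1 + Σλ_ih_i)
Numerator: 0.15×943 + 0.34×2250 + 0.34×464 = 1064
Denominator: 1 + 0.15×22.1 + 0.34×3.61 + 0.34×18.4 = 11.8
R = 1064/11.8 = 90.2 kJ/min

90.20 kJ/min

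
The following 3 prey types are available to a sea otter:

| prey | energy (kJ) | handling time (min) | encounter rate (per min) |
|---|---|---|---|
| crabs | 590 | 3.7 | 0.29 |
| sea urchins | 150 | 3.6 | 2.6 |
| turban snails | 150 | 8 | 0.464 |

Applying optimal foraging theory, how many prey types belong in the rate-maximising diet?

Profitabilities (E/h, kJ/min): crabs 159, sea urchins 41.7, turban snails 18.8. Add prey in this order while the next type's profitability exceeds the intake rate on those already taken.
Rate on top 1: 82.54. sea urchins: 41.7 < 82.54 → exclude; stop.
Optimal diet: crabs — 1 of 3 types.

1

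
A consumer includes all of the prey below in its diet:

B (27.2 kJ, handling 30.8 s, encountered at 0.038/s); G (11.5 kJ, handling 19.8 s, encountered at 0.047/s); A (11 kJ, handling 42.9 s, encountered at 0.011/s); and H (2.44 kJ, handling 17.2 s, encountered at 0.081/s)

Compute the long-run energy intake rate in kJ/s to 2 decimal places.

0.38 kJ/s

R = Σλ_iE_i / (1 + Σλ_ih_i)
Numerator: 0.038×27.2 + 0.047×11.5 + 0.011×11 + 0.081×2.44 = 1.893
Denominator: 1 + 0.038×30.8 + 0.047×19.8 + 0.011×42.9 + 0.081×17.2 = 4.966
R = 1.893/4.966 = 0.3811 kJ/s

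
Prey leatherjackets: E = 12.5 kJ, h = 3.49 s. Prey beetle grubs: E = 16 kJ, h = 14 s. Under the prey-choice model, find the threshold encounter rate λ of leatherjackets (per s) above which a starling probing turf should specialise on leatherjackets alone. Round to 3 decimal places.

0.134 per s

Drop beetle grubs once their profitability E₂/h₂ falls below the rate achievable on leatherjackets alone: E₂/h₂ = λE₁/(1 + λh₁).
Solve for λ: λE₁h₂ = E₂(1 + λh₁) → λ(E₁h₂ − E₂h₁) = E₂ → λ = E₂/(E₁h₂ − E₂h₁).
λ = 16/(12.5×14 − 16×3.49) = 16/119.2 = 0.1343 per s.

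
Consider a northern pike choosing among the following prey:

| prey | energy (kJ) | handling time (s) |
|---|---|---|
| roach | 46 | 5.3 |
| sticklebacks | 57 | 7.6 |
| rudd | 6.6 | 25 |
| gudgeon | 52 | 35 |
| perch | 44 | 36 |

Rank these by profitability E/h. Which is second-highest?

Profitability E/h (kJ/s): roach = 46/5.3 = 8.68, sticklebacks = 57/7.6 = 7.5, rudd = 6.6/25 = 0.264, gudgeon = 52/35 = 1.49, perch = 44/36 = 1.22.
Ranked: roach > sticklebacks > gudgeon > perch > rudd.

sticklebacks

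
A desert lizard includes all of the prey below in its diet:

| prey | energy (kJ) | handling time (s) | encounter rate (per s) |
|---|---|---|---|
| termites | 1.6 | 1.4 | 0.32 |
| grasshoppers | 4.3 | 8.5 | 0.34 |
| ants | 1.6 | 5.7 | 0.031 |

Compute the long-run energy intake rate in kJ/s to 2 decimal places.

Energy encountered per unit search time: 0.32×1.6 + 0.34×4.3 + 0.031×1.6 = 2.024 kJ/s.
Handling time per unit search time: 0.32×1.4 + 0.34×8.5 + 0.031×5.7 = 3.515.
Rate = 2.024/(1 + 3.515) = 0.4482 kJ/s.

0.45 kJ/s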